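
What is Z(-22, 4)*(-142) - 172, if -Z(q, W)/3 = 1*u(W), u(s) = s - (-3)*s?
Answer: 6644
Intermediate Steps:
u(s) = 4*s (u(s) = s + 3*s = 4*s)
Z(q, W) = -12*W (Z(q, W) = -3*4*W = -12*W)
Z(-22, 4)*(-142) - 172 = -12*4*(-142) - 172 = -48*(-142) - 172 = 6816 - 172 = 6644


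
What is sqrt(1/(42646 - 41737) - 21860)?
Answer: I*sqrt(2006944639)/303 ≈ 147.85*I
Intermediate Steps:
sqrt(1/(42646 - 41737) - 21860) = sqrt(1/909 - 21860) = sqrt(-19870739/909) = I*sqrt(2006944639)/303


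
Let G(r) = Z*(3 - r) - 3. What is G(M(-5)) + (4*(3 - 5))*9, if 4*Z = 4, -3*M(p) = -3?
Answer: -73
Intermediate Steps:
M(p) = 1 (M(p) = -1/3*(-3) = 1)
Z = 1 (Z = (1/4)*4 = 1)
G(r) = -r (G(r) = 1*(3 - r) - 3 = (3 - r) - 3 = -r)
G(M(-5)) + (4*(3 - 5))*9 = -1*1 + (4*(3 - 5))*9 = -1 + (4*(-2))*9 = -1 - 8*9 = -1 - 72 = -73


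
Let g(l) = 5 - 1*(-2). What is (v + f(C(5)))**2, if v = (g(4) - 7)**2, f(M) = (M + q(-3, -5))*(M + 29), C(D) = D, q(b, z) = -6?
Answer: 1156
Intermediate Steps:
g(l) = 7 (g(l) = 5 + 2 = 7)
f(M) = (-6 + M)*(29 + M) (f(M) = (M - 6)*(M + 29) = (-6 + M)*(29 + M))
v = 0 (v = (7 - 7)**2 = 0**2 = 0)
(v + f(C(5)))**2 = (0 + (-174 + 5**2 + 23*5))**2 = (0 + (-174 + 25 + 115))**2 = (0 - 34)**2 = (-34)**2 = 1156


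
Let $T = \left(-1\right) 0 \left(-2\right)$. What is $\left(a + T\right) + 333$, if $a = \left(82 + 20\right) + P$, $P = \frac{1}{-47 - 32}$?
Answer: $\frac{34364}{79} \approx 434.99$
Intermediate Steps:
$T = 0$ ($T = 0 \left(-2\right) = 0$)
$P = - \frac{1}{79}$ ($P = \frac{1}{-79} = - \frac{1}{79} \approx -0.012658$)
$a = \frac{8057}{79}$ ($a = \left(82 + 20\right) - \frac{1}{79} = 102 - \frac{1}{79} = \frac{8057}{79} \approx 101.99$)
$\left(a + T\right) + 333 = \left(\frac{8057}{79} + 0\right) + 333 = \frac{8057}{79} + 333 = \frac{34364}{79}$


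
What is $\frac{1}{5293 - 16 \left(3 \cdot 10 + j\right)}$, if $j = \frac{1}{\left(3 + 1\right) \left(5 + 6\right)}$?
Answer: $\frac{11}{52939} \approx 0.00020779$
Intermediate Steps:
$j = \frac{1}{44}$ ($j = \frac{1}{4 \cdot 11} = \frac{1}{44} \approx 0.022727$)
$\frac{1}{5293 - 16 \left(3 \cdot 10 + j\right)} = \frac{1}{5293 - 16 \left(3 \cdot 10 + \frac{1}{44}\right)} = \frac{1}{5293 - 16 \left(30 + \frac{1}{44}\right)} = \frac{1}{5293 - \frac{5284}{11}} = \frac{1}{\frac{52939}{11}} = \frac{11}{52939}$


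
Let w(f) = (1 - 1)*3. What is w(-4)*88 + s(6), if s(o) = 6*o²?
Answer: 216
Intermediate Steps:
w(f) = 0 (w(f) = 0*3 = 0)
w(-4)*88 + s(6) = 0*88 + 6*6² = 0 + 6*36 = 0 + 216 = 216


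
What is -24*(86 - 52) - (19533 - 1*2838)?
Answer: -17511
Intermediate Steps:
-24*(86 - 52) - (19533 - 1*2838) = -24*34 - (19533 - 2838) = -816 - 1*16695 = -816 - 16695 = -17511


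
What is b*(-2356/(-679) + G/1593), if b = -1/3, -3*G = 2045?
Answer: -9870769/9734823 ≈ -1.0140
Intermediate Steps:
G = -2045/3 (G = -1/3*2045 = -2045/3 ≈ -681.67)
b = -1/3 (b = (1/3)*(-1) = -1/3 ≈ -0.33333)
b*(-2356/(-679) + G/1593) = -(-2356/(-679) - 2045/3/1593)/3 = -(-2356*(-1/679) - 2045/3*1/1593)/3 = -(2356/679 - 2045/4779)/3 = -1/3*9870769/3244941 = -9870769/9734823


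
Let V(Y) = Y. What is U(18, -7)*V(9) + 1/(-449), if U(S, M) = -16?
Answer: -64657/449 ≈ -144.00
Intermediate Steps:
U(18, -7)*V(9) + 1/(-449) = -16*9 + 1/(-449) = -144 - 1/449 = -64657/449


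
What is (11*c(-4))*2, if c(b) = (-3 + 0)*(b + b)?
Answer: 528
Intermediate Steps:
c(b) = -6*b
(11*c(-4))*2 = (11*(-6*(-4)))*2 = (11*24)*2 = 264*2 = 528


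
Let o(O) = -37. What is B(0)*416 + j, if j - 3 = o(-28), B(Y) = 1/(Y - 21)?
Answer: -1130/21 ≈ -53.810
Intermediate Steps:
B(Y) = 1/(-21 + Y)
j = -34 (j = 3 - 37 = -34)
B(0)*416 + j = 416/(-21 + 0) - 34 = 416/(-21) - 34 = -1/21*416 - 34 = -416/21 - 34 = -1130/21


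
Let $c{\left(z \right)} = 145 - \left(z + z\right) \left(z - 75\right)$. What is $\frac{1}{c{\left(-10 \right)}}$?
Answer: $- \frac{1}{1555} \approx -0.00064309$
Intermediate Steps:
$c{\left(z \right)} = 145 - 2 z \left(-75 + z\right)$
$\frac{1}{c{\left(-10 \right)}} = \frac{1}{145 - 2 \left(-10\right)^{2} + 150 \left(-10\right)} = \frac{1}{145 - 200 - 1500} = \frac{1}{-1555} = - \frac{1}{1555}$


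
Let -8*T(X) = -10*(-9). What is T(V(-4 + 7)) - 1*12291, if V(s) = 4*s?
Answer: -49209/4 ≈ -12302.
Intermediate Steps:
T(X) = -45/4 (T(X) = -(-5)*(-9)/4 = -⅛*90 = -45/4)
T(V(-4 + 7)) - 1*12291 = -45/4 - 1*12291 = -45/4 - 12291 = -49209/4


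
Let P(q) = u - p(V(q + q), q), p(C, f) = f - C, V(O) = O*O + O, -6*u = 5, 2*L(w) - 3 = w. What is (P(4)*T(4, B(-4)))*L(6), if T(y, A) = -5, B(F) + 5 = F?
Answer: -6045/4 ≈ -1511.3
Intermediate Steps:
B(F) = -5 + F
L(w) = 3/2 + w/2
u = -⅚ (u = -⅙*5 = -⅚ ≈ -0.83333)
V(O) = O + O² (V(O) = O² + O = O + O²)
P(q) = -⅚ - q + 2*q*(1 + 2*q) (P(q) = -⅚ - (q - (q + q)*(1 + (q + q))) = -⅚ - (q - 2*q*(1 + 2*q)) = -⅚ + (-q + 2*q*(1 + 2*q)) = -⅚ - q + 2*q*(1 + 2*q))
(P(4)*T(4, B(-4)))*L(6) = ((-⅚ + 4 + 4*4²)*(-5))*(3/2 + (½)*6) = ((-⅚ + 4 + 4*16)*(-5))*(3/2 + 3) = ((-⅚ + 4 + 64)*(-5))*(9/2) = ((403/6)*(-5))*(9/2) = -2015/6*9/2 = -6045/4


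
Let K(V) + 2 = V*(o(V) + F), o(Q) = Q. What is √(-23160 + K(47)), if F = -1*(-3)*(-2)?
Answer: I*√21235 ≈ 145.72*I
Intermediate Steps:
F = -6 (F = 3*(-2) = -6)
K(V) = -2 + V*(-6 + V) (K(V) = -2 + V*(V - 6) = -2 + V*(-6 + V))
√(-23160 + K(47)) = √(-23160 + (-2 + 47² - 6*47)) = √(-23160 + (-2 + 2209 - 282)) = √(-23160 + 1925) = √(-21235) = I*√21235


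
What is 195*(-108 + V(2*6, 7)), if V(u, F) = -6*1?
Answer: -22230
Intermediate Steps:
V(u, F) = -6
195*(-108 + V(2*6, 7)) = 195*(-108 - 6) = 195*(-114) = -22230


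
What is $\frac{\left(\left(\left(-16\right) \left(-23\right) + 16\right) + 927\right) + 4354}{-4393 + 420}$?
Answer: $- \frac{5665}{3973} \approx -1.4259$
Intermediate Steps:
$\frac{\left(\left(\left(-16\right) \left(-23\right) + 16\right) + 927\right) + 4354}{-4393 + 420} = \frac{\left(\left(368 + 16\right) + 927\right) + 4354}{-3973} = \left(\left(384 + 927\right) + 4354\right) \left(- \frac{1}{3973}\right) = \left(1311 + 4354\right) \left(- \frac{1}{3973}\right) = 5665 \left(- \frac{1}{3973}\right) = - \frac{5665}{3973}$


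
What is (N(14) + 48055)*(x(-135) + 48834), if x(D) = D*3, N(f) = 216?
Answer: 2337716259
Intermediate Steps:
x(D) = 3*D
(N(14) + 48055)*(x(-135) + 48834) = (216 + 48055)*(3*(-135) + 48834) = 48271*(-405 + 48834) = 48271*48429 = 2337716259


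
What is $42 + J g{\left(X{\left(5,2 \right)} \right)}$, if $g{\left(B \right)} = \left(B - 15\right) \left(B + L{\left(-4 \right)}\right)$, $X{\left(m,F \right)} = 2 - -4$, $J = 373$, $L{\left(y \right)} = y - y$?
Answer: $-20100$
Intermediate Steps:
$L{\left(y \right)} = 0$
$X{\left(m,F \right)} = 6$ ($X{\left(m,F \right)} = 2 + 4 = 6$)
$g{\left(B \right)} = B \left(-15 + B\right)$ ($g{\left(B \right)} = \left(B - 15\right) \left(B + 0\right) = \left(-15 + B\right) B = B \left(-15 + B\right)$)
$42 + J g{\left(X{\left(5,2 \right)} \right)} = 42 + 373 \cdot 6 \left(-15 + 6\right) = 42 + 373 \cdot 6 \left(-9\right) = 42 + 373 \left(-54\right) = 42 - 20142 = -20100$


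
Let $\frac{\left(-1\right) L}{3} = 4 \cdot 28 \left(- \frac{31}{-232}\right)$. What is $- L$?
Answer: $\frac{1302}{29} \approx 44.897$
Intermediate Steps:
$L = - \frac{1302}{29}$ ($L = - 3 \cdot 4 \cdot 28 \left(- \frac{31}{-232}\right) = - 3 \cdot 112 \left(\left(-31\right) \left(- \frac{1}{232}\right)\right) = - 3 \cdot 112 \cdot \frac{31}{232} = \left(-3\right) \frac{434}{29} = - \frac{1302}{29} \approx -44.897$)
$- L = \left(-1\right) \left(- \frac{1302}{29}\right) = \frac{1302}{29}$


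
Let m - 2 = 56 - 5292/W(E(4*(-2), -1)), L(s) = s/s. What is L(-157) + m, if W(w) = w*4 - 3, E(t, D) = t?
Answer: 1051/5 ≈ 210.20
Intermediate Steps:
L(s) = 1
W(w) = -3 + 4*w (W(w) = 4*w - 3 = -3 + 4*w)
m = 1046/5 (m = 2 + (56 - 5292/(-3 + 4*(4*(-2)))) = 2 + (56 - 5292/(-3 + 4*(-8))) = 2 + (56 - 5292/(-3 - 32)) = 2 + (56 - 5292/(-35)) = 2 + (56 - 5292*(-1)/35) = 2 + (56 - 63*(-12/5)) = 2 + (56 + 756/5) = 2 + 1036/5 = 1046/5 ≈ 209.20)
L(-157) + m = 1 + 1046/5 = 1051/5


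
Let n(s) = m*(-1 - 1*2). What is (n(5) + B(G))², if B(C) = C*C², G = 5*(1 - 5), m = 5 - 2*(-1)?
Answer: 64336441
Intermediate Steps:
m = 7 (m = 5 + 2 = 7)
G = -20 (G = 5*(-4) = -20)
B(C) = C³
n(s) = -21 (n(s) = 7*(-1 - 1*2) = 7*(-1 - 2) = 7*(-3) = -21)
(n(5) + B(G))² = (-21 + (-20)³)² = (-21 - 8000)² = (-8021)² = 64336441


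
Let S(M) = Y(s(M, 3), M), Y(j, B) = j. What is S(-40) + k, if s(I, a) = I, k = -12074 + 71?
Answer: -12043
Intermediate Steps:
k = -12003
S(M) = M
S(-40) + k = -40 - 12003 = -12043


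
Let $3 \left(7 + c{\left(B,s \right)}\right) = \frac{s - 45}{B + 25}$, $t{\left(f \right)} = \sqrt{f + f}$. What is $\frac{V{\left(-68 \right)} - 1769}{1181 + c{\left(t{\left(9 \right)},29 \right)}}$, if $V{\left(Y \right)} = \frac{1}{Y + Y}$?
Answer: $- \frac{771359055885}{511815902192} + \frac{2165265 \sqrt{2}}{63976987774} \approx -1.5071$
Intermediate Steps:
$t{\left(f \right)} = \sqrt{2} \sqrt{f}$ ($t{\left(f \right)} = \sqrt{2 f} = \sqrt{2} \sqrt{f}$)
$V{\left(Y \right)} = \frac{1}{2 Y}$
$c{\left(B,s \right)} = -7 + \frac{-45 + s}{3 \left(25 + B\right)}$ ($c{\left(B,s \right)} = -7 + \frac{\left(s - 45\right) \frac{1}{B + 25}}{3} = -7 + \frac{\left(-45 + s\right) \frac{1}{25 + B}}{3} = -7 + \frac{\frac{1}{25 + B} \left(-45 + s\right)}{3} = -7 + \frac{-45 + s}{3 \left(25 + B\right)}$)
$\frac{V{\left(-68 \right)} - 1769}{1181 + c{\left(t{\left(9 \right)},29 \right)}} = \frac{\frac{1}{2 \left(-68\right)} - 1769}{1181 + \frac{-570 + 29 - 21 \sqrt{2} \sqrt{9}}{3 \left(25 + \sqrt{2} \sqrt{9}\right)}} = \frac{\frac{1}{2} \left(- \frac{1}{68}\right) - 1769}{1181 + \frac{-570 + 29 - 21 \sqrt{2} \cdot 3}{3 \left(25 + \sqrt{2} \cdot 3\right)}} = \frac{- \frac{1}{136} - 1769}{1181 + \frac{-570 + 29 - 21 \cdot 3 \sqrt{2}}{3 \left(25 + 3 \sqrt{2}\right)}} = - \frac{240585}{136 \left(1181 + \frac{-570 + 29 - 63 \sqrt{2}}{3 \left(25 + 3 \sqrt{2}\right)}\right)} = - \frac{240585}{136 \left(1181 + \frac{-541 - 63 \sqrt{2}}{3 \left(25 + 3 \sqrt{2}\right)}\right)}$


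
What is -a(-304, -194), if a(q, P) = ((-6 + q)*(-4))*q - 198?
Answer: 377158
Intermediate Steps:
a(q, P) = -198 + q*(24 - 4*q) (a(q, P) = (24 - 4*q)*q - 198 = q*(24 - 4*q) - 198 = -198 + q*(24 - 4*q))
-a(-304, -194) = -(-198 - 4*(-304)² + 24*(-304)) = -(-198 - 4*92416 - 7296) = -(-198 - 369664 - 7296) = -1*(-377158) = 377158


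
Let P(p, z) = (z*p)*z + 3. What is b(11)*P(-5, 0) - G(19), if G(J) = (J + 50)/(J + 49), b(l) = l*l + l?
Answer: 26859/68 ≈ 394.99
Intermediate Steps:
P(p, z) = 3 + p*z**2 (P(p, z) = (p*z)*z + 3 = p*z**2 + 3 = 3 + p*z**2)
b(l) = l + l**2 (b(l) = l**2 + l = l + l**2)
G(J) = (50 + J)/(49 + J)
b(11)*P(-5, 0) - G(19) = (11*(1 + 11))*(3 - 5*0**2) - (50 + 19)/(49 + 19) = (11*12)*(3 - 5*0) - 69/68 = 132*(3 + 0) - 69/68 = 132*3 - 1*69/68 = 396 - 69/68 = 26859/68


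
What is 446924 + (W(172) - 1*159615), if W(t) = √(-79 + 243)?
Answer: 287309 + 2*√41 ≈ 2.8732e+5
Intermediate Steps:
W(t) = 2*√41 (W(t) = √164 = 2*√41)
446924 + (W(172) - 1*159615) = 446924 + (2*√41 - 1*159615) = 446924 + (2*√41 - 159615) = 446924 + (-159615 + 2*√41) = 287309 + 2*√41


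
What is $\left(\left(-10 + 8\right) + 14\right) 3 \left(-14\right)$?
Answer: $-504$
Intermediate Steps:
$\left(\left(-10 + 8\right) + 14\right) 3 \left(-14\right) = \left(-2 + 14\right) 3 \left(-14\right) = 12 \cdot 3 \left(-14\right) = 36 \left(-14\right) = -504$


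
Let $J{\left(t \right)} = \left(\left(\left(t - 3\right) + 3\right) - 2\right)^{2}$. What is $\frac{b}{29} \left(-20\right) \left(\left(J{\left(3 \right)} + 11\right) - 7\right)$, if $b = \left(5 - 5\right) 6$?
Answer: $0$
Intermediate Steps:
$b = 0$ ($b = 0 \cdot 6 = 0$)
$J{\left(t \right)} = \left(-2 + t\right)^{2}$ ($J{\left(t \right)} = \left(\left(\left(-3 + t\right) + 3\right) - 2\right)^{2} = \left(t - 2\right)^{2} = \left(-2 + t\right)^{2}$)
$\frac{b}{29} \left(-20\right) \left(\left(J{\left(3 \right)} + 11\right) - 7\right) = \frac{0}{29} \left(-20\right) \left(\left(\left(-2 + 3\right)^{2} + 11\right) - 7\right) = 0 \cdot \frac{1}{29} \left(-20\right) \left(\left(1^{2} + 11\right) - 7\right) = 0 \left(-20\right) \left(\left(1 + 11\right) - 7\right) = 0 \left(12 - 7\right) = 0 \cdot 5 = 0$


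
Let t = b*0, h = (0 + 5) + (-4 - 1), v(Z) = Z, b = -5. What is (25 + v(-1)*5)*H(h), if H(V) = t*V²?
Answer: 0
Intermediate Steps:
h = 0 (h = 5 - 5 = 0)
t = 0 (t = -5*0 = 0)
H(V) = 0 (H(V) = 0*V² = 0)
(25 + v(-1)*5)*H(h) = (25 - 1*5)*0 = (25 - 5)*0 = 20*0 = 0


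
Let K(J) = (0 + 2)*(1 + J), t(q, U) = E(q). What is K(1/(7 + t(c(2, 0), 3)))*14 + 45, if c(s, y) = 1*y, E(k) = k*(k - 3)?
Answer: 77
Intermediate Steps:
E(k) = k*(-3 + k)
c(s, y) = y
t(q, U) = q*(-3 + q)
K(J) = 2 + 2*J (K(J) = 2*(1 + J) = 2 + 2*J)
K(1/(7 + t(c(2, 0), 3)))*14 + 45 = (2 + 2/(7 + 0*(-3 + 0)))*14 + 45 = (2 + 2/(7 + 0*(-3)))*14 + 45 = (2 + 2/(7 + 0))*14 + 45 = (2 + 2/7)*14 + 45 = (16/7)*14 + 45 = 32 + 45 = 77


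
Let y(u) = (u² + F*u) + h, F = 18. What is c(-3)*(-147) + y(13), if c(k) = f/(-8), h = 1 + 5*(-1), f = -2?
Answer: 1449/4 ≈ 362.25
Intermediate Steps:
h = -4 (h = 1 - 5 = -4)
c(k) = ¼ (c(k) = -2/(-8) = -2*(-⅛) = ¼)
y(u) = -4 + u² + 18*u (y(u) = (u² + 18*u) - 4 = -4 + u² + 18*u)
c(-3)*(-147) + y(13) = (¼)*(-147) + (-4 + 13² + 18*13) = -147/4 + (-4 + 169 + 234) = -147/4 + 399 = 1449/4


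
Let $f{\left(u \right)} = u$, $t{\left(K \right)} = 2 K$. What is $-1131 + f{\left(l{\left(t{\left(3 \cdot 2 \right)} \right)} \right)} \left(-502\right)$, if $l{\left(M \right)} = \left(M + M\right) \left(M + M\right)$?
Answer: $-290283$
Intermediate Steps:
$l{\left(M \right)} = 4 M^{2}$ ($l{\left(M \right)} = 2 M 2 M = 4 M^{2}$)
$-1131 + f{\left(l{\left(t{\left(3 \cdot 2 \right)} \right)} \right)} \left(-502\right) = -1131 + 4 \left(2 \cdot 3 \cdot 2\right)^{2} \left(-502\right) = -1131 + 4 \left(2 \cdot 6\right)^{2} \left(-502\right) = -1131 + 4 \cdot 12^{2} \left(-502\right) = -1131 + 4 \cdot 144 \left(-502\right) = -1131 + 576 \left(-502\right) = -1131 - 289152 = -290283$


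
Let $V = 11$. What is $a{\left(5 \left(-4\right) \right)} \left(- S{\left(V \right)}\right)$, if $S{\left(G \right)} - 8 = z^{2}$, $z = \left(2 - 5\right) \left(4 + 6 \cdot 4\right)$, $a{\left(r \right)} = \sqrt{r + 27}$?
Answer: $- 7064 \sqrt{7} \approx -18690.0$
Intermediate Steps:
$a{\left(r \right)} = \sqrt{27 + r}$
$z = -84$ ($z = - 3 \left(4 + 24\right) = \left(-3\right) 28 = -84$)
$S{\left(G \right)} = 7064$ ($S{\left(G \right)} = 8 + \left(-84\right)^{2} = 8 + 7056 = 7064$)
$a{\left(5 \left(-4\right) \right)} \left(- S{\left(V \right)}\right) = \sqrt{27 + 5 \left(-4\right)} \left(\left(-1\right) 7064\right) = \sqrt{27 - 20} \left(-7064\right) = \sqrt{7} \left(-7064\right) = - 7064 \sqrt{7}$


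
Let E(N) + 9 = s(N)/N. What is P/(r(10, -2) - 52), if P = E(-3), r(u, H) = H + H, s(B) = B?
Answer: ⅐ ≈ 0.14286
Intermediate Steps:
r(u, H) = 2*H
E(N) = -8 (E(N) = -9 + N/N = -9 + 1 = -8)
P = -8
P/(r(10, -2) - 52) = -8/(2*(-2) - 52) = -8/(-4 - 52) = -8/(-56) = -8*(-1/56) = ⅐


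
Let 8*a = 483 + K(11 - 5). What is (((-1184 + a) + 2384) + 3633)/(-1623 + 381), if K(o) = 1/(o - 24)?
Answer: -704645/178848 ≈ -3.9399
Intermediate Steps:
K(o) = 1/(-24 + o)
a = 8693/144 (a = (483 + 1/(-24 + (11 - 5)))/8 = (483 + 1/(-24 + 6))/8 = (483 + 1/(-18))/8 = (483 - 1/18)/8 = (1/8)*(8693/18) = 8693/144 ≈ 60.368)
(((-1184 + a) + 2384) + 3633)/(-1623 + 381) = (((-1184 + 8693/144) + 2384) + 3633)/(-1623 + 381) = ((-161803/144 + 2384) + 3633)/(-1242) = (181493/144 + 3633)*(-1/1242) = (704645/144)*(-1/1242) = -704645/178848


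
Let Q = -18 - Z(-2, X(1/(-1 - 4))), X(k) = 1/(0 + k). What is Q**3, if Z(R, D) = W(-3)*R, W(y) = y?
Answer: -13824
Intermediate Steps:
X(k) = 1/k
Z(R, D) = -3*R
Q = -24 (Q = -18 - (-3)*(-2) = -18 - 1*6 = -18 - 6 = -24)
Q**3 = (-24)**3 = -13824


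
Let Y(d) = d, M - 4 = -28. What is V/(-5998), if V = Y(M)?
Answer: 12/2999 ≈ 0.0040013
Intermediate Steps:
M = -24 (M = 4 - 28 = -24)
V = -24
V/(-5998) = -24/(-5998) = -24*(-1/5998) = 12/2999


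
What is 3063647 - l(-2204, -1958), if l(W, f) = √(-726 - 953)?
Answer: 3063647 - I*√1679 ≈ 3.0636e+6 - 40.976*I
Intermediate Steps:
l(W, f) = I*√1679 (l(W, f) = √(-1679) = I*√1679)
3063647 - l(-2204, -1958) = 3063647 - I*√1679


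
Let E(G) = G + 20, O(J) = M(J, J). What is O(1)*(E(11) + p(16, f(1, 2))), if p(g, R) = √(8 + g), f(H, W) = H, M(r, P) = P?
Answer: 31 + 2*√6 ≈ 35.899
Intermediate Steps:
O(J) = J
E(G) = 20 + G
O(1)*(E(11) + p(16, f(1, 2))) = 1*((20 + 11) + √(8 + 16)) = 1*(31 + √24) = 1*(31 + 2*√6) = 31 + 2*√6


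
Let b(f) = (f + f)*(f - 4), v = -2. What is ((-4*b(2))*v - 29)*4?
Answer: -372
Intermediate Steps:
b(f) = 2*f*(-4 + f) (b(f) = (2*f)*(-4 + f) = 2*f*(-4 + f))
((-4*b(2))*v - 29)*4 = (-8*2*(-4 + 2)*(-2) - 29)*4 = (-8*2*(-2)*(-2) - 29)*4 = (-4*(-8)*(-2) - 29)*4 = (32*(-2) - 29)*4 = (-64 - 29)*4 = -93*4 = -372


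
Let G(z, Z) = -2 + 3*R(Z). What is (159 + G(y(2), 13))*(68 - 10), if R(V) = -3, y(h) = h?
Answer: 8584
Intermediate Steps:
G(z, Z) = -11 (G(z, Z) = -2 + 3*(-3) = -2 - 9 = -11)
(159 + G(y(2), 13))*(68 - 10) = (159 - 11)*(68 - 10) = 148*58 = 8584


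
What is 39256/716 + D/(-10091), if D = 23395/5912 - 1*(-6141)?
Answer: 578980644815/10678780568 ≈ 54.218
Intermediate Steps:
D = 36328987/5912 (D = 23395*(1/5912) + 6141 = 23395/5912 + 6141 = 36328987/5912 ≈ 6145.0)
39256/716 + D/(-10091) = 39256/716 + (36328987/5912)/(-10091) = 39256*(1/716) + (36328987/5912)*(-1/10091) = 9814/179 - 36328987/59657992 = 578980644815/10678780568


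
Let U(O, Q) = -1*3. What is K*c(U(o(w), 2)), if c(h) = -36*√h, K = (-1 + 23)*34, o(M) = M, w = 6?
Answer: -26928*I*√3 ≈ -46641.0*I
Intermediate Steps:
U(O, Q) = -3
K = 748 (K = 22*34 = 748)
K*c(U(o(w), 2)) = 748*(-36*I*√3) = -26928*I*√3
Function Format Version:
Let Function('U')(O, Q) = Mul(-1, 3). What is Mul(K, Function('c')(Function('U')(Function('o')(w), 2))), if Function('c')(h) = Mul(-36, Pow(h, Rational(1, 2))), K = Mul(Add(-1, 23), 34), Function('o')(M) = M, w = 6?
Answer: Mul(-26928, I, Pow(3, Rational(1, 2))) ≈ Mul(-46641., I)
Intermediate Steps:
Function('U')(O, Q) = -3
K = 748 (K = Mul(22, 34) = 748)
Mul(K, Function('c')(Function('U')(Function('o')(w), 2))) = Mul(748, Mul(-36, Pow(-3, Rational(1, 2)))) = Mul(748, Mul(-36, Mul(I, Pow(3, Rational(1, 2))))) = Mul(748, Mul(-36, I, Pow(3, Rational(1, 2)))) = Mul(-26928, I, Pow(3, Rational(1, 2)))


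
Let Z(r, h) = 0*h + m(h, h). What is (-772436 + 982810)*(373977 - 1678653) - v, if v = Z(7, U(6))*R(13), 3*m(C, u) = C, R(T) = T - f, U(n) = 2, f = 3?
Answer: -823409726492/3 ≈ -2.7447e+11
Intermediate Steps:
R(T) = -3 + T (R(T) = T - 1*3 = T - 3 = -3 + T)
m(C, u) = C/3
Z(r, h) = h/3 (Z(r, h) = 0*h + h/3 = 0 + h/3 = h/3)
v = 20/3 (v = ((1/3)*2)*(-3 + 13) = (2/3)*10 = 20/3 ≈ 6.6667)
(-772436 + 982810)*(373977 - 1678653) - v = (-772436 + 982810)*(373977 - 1678653) - 1*20/3 = 210374*(-1304676) - 20/3 = -274469908824 - 20/3 = -823409726492/3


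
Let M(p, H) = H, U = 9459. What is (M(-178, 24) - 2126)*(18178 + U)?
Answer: -58092974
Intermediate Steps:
(M(-178, 24) - 2126)*(18178 + U) = (24 - 2126)*(18178 + 9459) = -2102*27637 = -58092974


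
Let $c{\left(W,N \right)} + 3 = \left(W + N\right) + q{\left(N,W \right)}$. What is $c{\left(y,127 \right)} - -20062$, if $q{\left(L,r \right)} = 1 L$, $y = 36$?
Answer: $20349$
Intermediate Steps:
$q{\left(L,r \right)} = L$
$c{\left(W,N \right)} = -3 + W + 2 N$ ($c{\left(W,N \right)} = -3 + \left(\left(W + N\right) + N\right) = -3 + \left(\left(N + W\right) + N\right) = -3 + \left(W + 2 N\right) = -3 + W + 2 N$)
$c{\left(y,127 \right)} - -20062 = \left(-3 + 36 + 2 \cdot 127\right) - -20062 = \left(-3 + 36 + 254\right) + 20062 = 287 + 20062 = 20349$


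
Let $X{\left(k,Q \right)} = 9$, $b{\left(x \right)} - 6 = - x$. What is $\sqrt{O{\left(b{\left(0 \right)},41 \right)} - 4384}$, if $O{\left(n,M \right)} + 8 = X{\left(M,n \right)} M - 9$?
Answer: $24 i \sqrt{7} \approx 63.498 i$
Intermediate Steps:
$b{\left(x \right)} = 6 - x$
$O{\left(n,M \right)} = -17 + 9 M$ ($O{\left(n,M \right)} = -8 + \left(9 M - 9\right) = -8 + \left(-9 + 9 M\right) = -17 + 9 M$)
$\sqrt{O{\left(b{\left(0 \right)},41 \right)} - 4384} = \sqrt{\left(-17 + 9 \cdot 41\right) - 4384} = \sqrt{\left(-17 + 369\right) - 4384} = \sqrt{352 - 4384} = \sqrt{-4032} = 24 i \sqrt{7}$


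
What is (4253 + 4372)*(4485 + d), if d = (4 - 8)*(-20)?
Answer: 39373125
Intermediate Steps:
d = 80 (d = -4*(-20) = 80)
(4253 + 4372)*(4485 + d) = (4253 + 4372)*(4485 + 80) = 8625*4565 = 39373125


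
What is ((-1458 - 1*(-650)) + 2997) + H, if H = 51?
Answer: 2240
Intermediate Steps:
((-1458 - 1*(-650)) + 2997) + H = ((-1458 - 1*(-650)) + 2997) + 51 = ((-1458 + 650) + 2997) + 51 = (-808 + 2997) + 51 = 2189 + 51 = 2240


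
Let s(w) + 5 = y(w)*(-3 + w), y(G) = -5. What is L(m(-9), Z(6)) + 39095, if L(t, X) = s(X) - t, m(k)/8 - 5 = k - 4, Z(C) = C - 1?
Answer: 39144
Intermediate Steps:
Z(C) = -1 + C
m(k) = 8 + 8*k (m(k) = 40 + 8*(k - 4) = 40 + 8*(-4 + k) = 40 + (-32 + 8*k) = 8 + 8*k)
s(w) = 10 - 5*w (s(w) = -5 - 5*(-3 + w) = -5 + (15 - 5*w) = 10 - 5*w)
L(t, X) = 10 - t - 5*X (L(t, X) = (10 - 5*X) - t = 10 - t - 5*X)
L(m(-9), Z(6)) + 39095 = (10 - (8 + 8*(-9)) - 5*(-1 + 6)) + 39095 = (10 - (8 - 72) - 5*5) + 39095 = (10 - 1*(-64) - 25) + 39095 = (10 + 64 - 25) + 39095 = 49 + 39095 = 39144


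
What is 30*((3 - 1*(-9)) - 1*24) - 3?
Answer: -363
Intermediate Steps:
30*((3 - 1*(-9)) - 1*24) - 3 = 30*((3 + 9) - 24) - 3 = 30*(12 - 24) - 3 = 30*(-12) - 3 = -360 - 3 = -363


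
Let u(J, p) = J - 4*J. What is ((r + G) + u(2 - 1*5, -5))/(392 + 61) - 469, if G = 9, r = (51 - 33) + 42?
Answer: -70793/151 ≈ -468.83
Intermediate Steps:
u(J, p) = -3*J
r = 60 (r = 18 + 42 = 60)
((r + G) + u(2 - 1*5, -5))/(392 + 61) - 469 = ((60 + 9) - 3*(2 - 1*5))/(392 + 61) - 469 = (69 - 3*(2 - 5))/453 - 469 = (69 - 3*(-3))/453 - 469 = (69 + 9)/453 - 469 = (1/453)*78 - 469 = 26/151 - 469 = -70793/151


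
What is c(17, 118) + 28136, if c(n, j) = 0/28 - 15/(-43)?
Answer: 1209863/43 ≈ 28136.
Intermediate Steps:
c(n, j) = 15/43 (c(n, j) = 0*(1/28) - 15*(-1/43) = 0 + 15/43 = 15/43)
c(17, 118) + 28136 = 15/43 + 28136 = 1209863/43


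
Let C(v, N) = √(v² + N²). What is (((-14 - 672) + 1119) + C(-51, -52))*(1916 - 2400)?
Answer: -209572 - 484*√5305 ≈ -2.4482e+5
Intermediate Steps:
C(v, N) = √(N² + v²)
(((-14 - 672) + 1119) + C(-51, -52))*(1916 - 2400) = (((-14 - 672) + 1119) + √((-52)² + (-51)²))*(1916 - 2400) = ((-686 + 1119) + √(2704 + 2601))*(-484) = (433 + √5305)*(-484) = -209572 - 484*√5305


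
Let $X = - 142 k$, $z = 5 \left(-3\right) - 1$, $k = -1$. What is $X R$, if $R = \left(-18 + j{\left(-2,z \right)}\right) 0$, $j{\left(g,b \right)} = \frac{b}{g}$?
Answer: $0$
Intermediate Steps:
$z = -16$ ($z = -15 - 1 = -16$)
$X = 142$ ($X = \left(-142\right) \left(-1\right) = 142$)
$R = 0$ ($R = \left(-18 - \frac{16}{-2}\right) 0 = \left(-18 - -8\right) 0 = \left(-18 + 8\right) 0 = \left(-10\right) 0 = 0$)
$X R = 142 \cdot 0 = 0$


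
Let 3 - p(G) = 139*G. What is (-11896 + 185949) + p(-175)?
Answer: 198381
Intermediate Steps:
p(G) = 3 - 139*G
(-11896 + 185949) + p(-175) = (-11896 + 185949) + (3 - 139*(-175)) = 174053 + (3 + 24325) = 174053 + 24328 = 198381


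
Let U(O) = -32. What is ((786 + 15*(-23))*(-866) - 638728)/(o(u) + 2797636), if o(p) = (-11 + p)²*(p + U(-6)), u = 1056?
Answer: -510317/560515618 ≈ -0.00091044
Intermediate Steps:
o(p) = (-11 + p)²*(-32 + p) (o(p) = (-11 + p)²*(p - 32) = (-11 + p)²*(-32 + p))
((786 + 15*(-23))*(-866) - 638728)/(o(u) + 2797636) = ((786 + 15*(-23))*(-866) - 638728)/((-11 + 1056)²*(-32 + 1056) + 2797636) = ((786 - 345)*(-866) - 638728)/(1045²*1024 + 2797636) = (441*(-866) - 638728)/(1092025*1024 + 2797636) = (-381906 - 638728)/(1118233600 + 2797636) = -1020634/1121031236 = -1020634*1/1121031236 = -510317/560515618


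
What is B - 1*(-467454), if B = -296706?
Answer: 170748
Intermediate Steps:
B - 1*(-467454) = -296706 - 1*(-467454) = -296706 + 467454 = 170748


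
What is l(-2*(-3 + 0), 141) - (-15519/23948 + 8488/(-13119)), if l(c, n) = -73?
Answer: -22527823891/314173812 ≈ -71.705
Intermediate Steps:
l(-2*(-3 + 0), 141) - (-15519/23948 + 8488/(-13119)) = -73 - (-15519/23948 + 8488/(-13119)) = -73 - (-15519*1/23948 + 8488*(-1/13119)) = -73 - (-15519/23948 - 8488/13119) = -73 - 1*(-406864385/314173812) = -73 + 406864385/314173812 = -22527823891/314173812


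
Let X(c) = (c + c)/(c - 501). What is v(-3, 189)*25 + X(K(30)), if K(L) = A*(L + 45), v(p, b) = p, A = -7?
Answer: -12650/171 ≈ -73.977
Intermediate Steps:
K(L) = -315 - 7*L (K(L) = -7*(L + 45) = -7*(45 + L) = -315 - 7*L)
X(c) = 2*c/(-501 + c) (X(c) = (2*c)/(-501 + c) = 2*c/(-501 + c))
v(-3, 189)*25 + X(K(30)) = -3*25 + 2*(-315 - 7*30)/(-501 + (-315 - 7*30)) = -75 + 2*(-315 - 210)/(-501 + (-315 - 210)) = -75 + 2*(-525)/(-501 - 525) = -75 + 2*(-525)/(-1026) = -75 + 2*(-525)*(-1/1026) = -75 + 175/171 = -12650/171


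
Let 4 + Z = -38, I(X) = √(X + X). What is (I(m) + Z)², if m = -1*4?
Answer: 1756 - 168*I*√2 ≈ 1756.0 - 237.59*I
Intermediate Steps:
m = -4
I(X) = √2*√X (I(X) = √(2*X) = √2*√X)
Z = -42 (Z = -4 - 38 = -42)
(I(m) + Z)² = (√2*√(-4) - 42)² = (√2*(2*I) - 42)² = (2*I*√2 - 42)² = (-42 + 2*I*√2)²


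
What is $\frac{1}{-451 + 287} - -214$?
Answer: $\frac{35095}{164} \approx 213.99$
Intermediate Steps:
$\frac{1}{-451 + 287} - -214 = \frac{1}{-164} + 214 = - \frac{1}{164} + 214 = \frac{35095}{164}$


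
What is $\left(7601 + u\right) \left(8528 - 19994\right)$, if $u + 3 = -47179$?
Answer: $453835746$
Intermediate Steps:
$u = -47182$ ($u = -3 - 47179 = -47182$)
$\left(7601 + u\right) \left(8528 - 19994\right) = \left(7601 - 47182\right) \left(8528 - 19994\right) = \left(-39581\right) \left(-11466\right) = 453835746$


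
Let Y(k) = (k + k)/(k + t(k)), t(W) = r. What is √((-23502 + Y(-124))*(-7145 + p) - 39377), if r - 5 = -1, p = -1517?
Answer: √45791335245/15 ≈ 14266.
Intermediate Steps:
r = 4 (r = 5 - 1 = 4)
t(W) = 4
Y(k) = 2*k/(4 + k) (Y(k) = (k + k)/(k + 4) = (2*k)/(4 + k) = 2*k/(4 + k))
√((-23502 + Y(-124))*(-7145 + p) - 39377) = √((-23502 + 2*(-124)/(4 - 124))*(-7145 - 1517) - 39377) = √((-23502 + 2*(-124)/(-120))*(-8662) - 39377) = √((-23502 + 2*(-124)*(-1/120))*(-8662) - 39377) = √((-23502 + 31/15)*(-8662) - 39377) = √(-352499/15*(-8662) - 39377) = √(3053346338/15 - 39377) = √(3052755683/15) = √45791335245/15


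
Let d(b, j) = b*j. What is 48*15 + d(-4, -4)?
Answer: 736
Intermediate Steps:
48*15 + d(-4, -4) = 48*15 - 4*(-4) = 720 + 16 = 736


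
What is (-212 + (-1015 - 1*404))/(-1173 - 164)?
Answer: 233/191 ≈ 1.2199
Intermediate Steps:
(-212 + (-1015 - 1*404))/(-1173 - 164) = (-212 + (-1015 - 404))/(-1337) = (-212 - 1419)*(-1/1337) = -1631*(-1/1337) = 233/191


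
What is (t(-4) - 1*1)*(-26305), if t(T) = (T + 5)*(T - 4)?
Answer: 236745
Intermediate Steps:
t(T) = (-4 + T)*(5 + T) (t(T) = (5 + T)*(-4 + T) = (-4 + T)*(5 + T))
(t(-4) - 1*1)*(-26305) = ((-20 - 4 + (-4)²) - 1*1)*(-26305) = ((-20 - 4 + 16) - 1)*(-26305) = (-8 - 1)*(-26305) = -9*(-26305) = 236745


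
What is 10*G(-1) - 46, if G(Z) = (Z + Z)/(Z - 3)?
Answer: -41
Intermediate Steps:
G(Z) = 2*Z/(-3 + Z) (G(Z) = (2*Z)/(-3 + Z) = 2*Z/(-3 + Z))
10*G(-1) - 46 = 10*(2*(-1)/(-3 - 1)) - 46 = 10*(2*(-1)/(-4)) - 46 = 10*(2*(-1)*(-1/4)) - 46 = 10*(1/2) - 46 = 5 - 46 = -41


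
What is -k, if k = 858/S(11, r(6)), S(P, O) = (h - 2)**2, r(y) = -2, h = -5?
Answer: -858/49 ≈ -17.510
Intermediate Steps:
S(P, O) = 49 (S(P, O) = (-5 - 2)**2 = (-7)**2 = 49)
k = 858/49 ≈ 17.510
-k = -1*858/49 = -858/49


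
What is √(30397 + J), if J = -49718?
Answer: 139*I ≈ 139.0*I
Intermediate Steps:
√(30397 + J) = √(30397 - 49718) = √(-19321) = 139*I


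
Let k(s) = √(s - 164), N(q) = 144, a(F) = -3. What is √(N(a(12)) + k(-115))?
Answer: √(144 + 3*I*√31) ≈ 12.02 + 0.69481*I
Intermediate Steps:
k(s) = √(-164 + s)
√(N(a(12)) + k(-115)) = √(144 + √(-164 - 115)) = √(144 + √(-279)) = √(144 + 3*I*√31)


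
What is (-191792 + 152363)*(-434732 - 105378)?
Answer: 21295997190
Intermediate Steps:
(-191792 + 152363)*(-434732 - 105378) = -39429*(-540110) = 21295997190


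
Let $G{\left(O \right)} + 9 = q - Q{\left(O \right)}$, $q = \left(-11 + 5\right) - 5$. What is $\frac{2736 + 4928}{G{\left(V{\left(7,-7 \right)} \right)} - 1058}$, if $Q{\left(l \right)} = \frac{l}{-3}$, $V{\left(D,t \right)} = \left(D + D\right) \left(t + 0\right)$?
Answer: $- \frac{5748}{833} \approx -6.9004$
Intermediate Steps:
$V{\left(D,t \right)} = 2 D t$
$Q{\left(l \right)} = - \frac{l}{3}$ ($Q{\left(l \right)} = l \left(- \frac{1}{3}\right) = - \frac{l}{3}$)
$q = -11$ ($q = -6 - 5 = -11$)
$G{\left(O \right)} = -20 + \frac{O}{3}$ ($G{\left(O \right)} = -9 - \left(11 - \frac{O}{3}\right) = -9 + \left(-11 + \frac{O}{3}\right) = -20 + \frac{O}{3}$)
$\frac{2736 + 4928}{G{\left(V{\left(7,-7 \right)} \right)} - 1058} = \frac{2736 + 4928}{\left(-20 + \frac{2 \cdot 7 \left(-7\right)}{3}\right) - 1058} = \frac{7664}{\left(-20 + \frac{1}{3} \left(-98\right)\right) - 1058} = \frac{7664}{\left(-20 - \frac{98}{3}\right) - 1058} = \frac{7664}{- \frac{158}{3} - 1058} = \frac{7664}{- \frac{3332}{3}} = 7664 \left(- \frac{3}{3332}\right) = - \frac{5748}{833}$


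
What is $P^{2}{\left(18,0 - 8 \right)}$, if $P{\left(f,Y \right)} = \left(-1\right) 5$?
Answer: $25$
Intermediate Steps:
$P{\left(f,Y \right)} = -5$
$P^{2}{\left(18,0 - 8 \right)} = \left(-5\right)^{2} = 25$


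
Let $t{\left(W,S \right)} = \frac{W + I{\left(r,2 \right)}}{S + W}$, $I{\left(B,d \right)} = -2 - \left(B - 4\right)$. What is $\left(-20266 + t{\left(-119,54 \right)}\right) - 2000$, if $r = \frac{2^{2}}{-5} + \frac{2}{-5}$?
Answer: $- \frac{7235871}{325} \approx -22264.0$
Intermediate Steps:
$r = - \frac{6}{5}$ ($r = 4 \left(- \frac{1}{5}\right) + 2 \left(- \frac{1}{5}\right) = - \frac{4}{5} - \frac{2}{5} = - \frac{6}{5} \approx -1.2$)
$I{\left(B,d \right)} = 2 - B$ ($I{\left(B,d \right)} = -2 - \left(-4 + B\right) = 2 - B$)
$t{\left(W,S \right)} = \frac{\frac{16}{5} + W}{S + W}$ ($t{\left(W,S \right)} = \frac{W + \left(2 - - \frac{6}{5}\right)}{S + W} = \frac{W + \left(2 + \frac{6}{5}\right)}{S + W} = \frac{W + \frac{16}{5}}{S + W} = \frac{\frac{16}{5} + W}{S + W}$)
$\left(-20266 + t{\left(-119,54 \right)}\right) - 2000 = \left(-20266 + \frac{\frac{16}{5} - 119}{54 - 119}\right) - 2000 = \left(-20266 + \frac{1}{-65} \left(- \frac{579}{5}\right)\right) - 2000 = \left(-20266 - - \frac{579}{325}\right) - 2000 = \left(-20266 + \frac{579}{325}\right) - 2000 = - \frac{6585871}{325} - 2000 = - \frac{7235871}{325}$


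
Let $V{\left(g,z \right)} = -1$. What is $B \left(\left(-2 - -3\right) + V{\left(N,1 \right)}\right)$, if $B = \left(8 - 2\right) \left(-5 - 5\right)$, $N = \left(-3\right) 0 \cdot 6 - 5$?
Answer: $0$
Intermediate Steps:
$N = -5$ ($N = 0 \cdot 6 - 5 = 0 - 5 = -5$)
$B = -60$ ($B = 6 \left(-10\right) = -60$)
$B \left(\left(-2 - -3\right) + V{\left(N,1 \right)}\right) = - 60 \left(\left(-2 - -3\right) - 1\right) = - 60 \left(\left(-2 + 3\right) - 1\right) = - 60 \left(1 - 1\right) = \left(-60\right) 0 = 0$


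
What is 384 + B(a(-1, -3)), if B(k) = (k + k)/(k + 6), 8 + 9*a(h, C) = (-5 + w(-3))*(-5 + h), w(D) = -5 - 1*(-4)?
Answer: 15772/41 ≈ 384.68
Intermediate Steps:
w(D) = -1 (w(D) = -5 + 4 = -1)
a(h, C) = 22/9 - 2*h/3 (a(h, C) = -8/9 + ((-5 - 1)*(-5 + h))/9 = -8/9 + (-6*(-5 + h))/9 = -8/9 + (30 - 6*h)/9 = -8/9 + (10/3 - 2*h/3) = 22/9 - 2*h/3)
B(k) = 2*k/(6 + k) (B(k) = (2*k)/(6 + k) = 2*k/(6 + k))
384 + B(a(-1, -3)) = 384 + 2*(22/9 - 2/3*(-1))/(6 + (22/9 - 2/3*(-1))) = 384 + 2*(22/9 + 2/3)/(6 + (22/9 + 2/3)) = 384 + 2*(28/9)/(6 + 28/9) = 384 + 2*(28/9)/(82/9) = 384 + 2*(28/9)*(9/82) = 384 + 28/41 = 15772/41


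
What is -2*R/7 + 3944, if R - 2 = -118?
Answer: 27840/7 ≈ 3977.1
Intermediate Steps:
R = -116 (R = 2 - 118 = -116)
-2*R/7 + 3944 = -(-232)/7 + 3944 = -2*(-116/7) + 3944 = 232/7 + 3944 = 27840/7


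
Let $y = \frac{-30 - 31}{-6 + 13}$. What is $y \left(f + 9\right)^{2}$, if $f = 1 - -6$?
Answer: $- \frac{15616}{7} \approx -2230.9$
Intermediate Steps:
$f = 7$ ($f = 1 + 6 = 7$)
$y = - \frac{61}{7} \approx -8.7143$
$y \left(f + 9\right)^{2} = - \frac{61 \left(7 + 9\right)^{2}}{7} = - \frac{61 \cdot 16^{2}}{7} = \left(- \frac{61}{7}\right) 256 = - \frac{15616}{7}$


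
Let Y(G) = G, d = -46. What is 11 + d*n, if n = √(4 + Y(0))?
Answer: -81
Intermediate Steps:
n = 2 (n = √(4 + 0) = √4 = 2)
11 + d*n = 11 - 46*2 = 11 - 92 = -81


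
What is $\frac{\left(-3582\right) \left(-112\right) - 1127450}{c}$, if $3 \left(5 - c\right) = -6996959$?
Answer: $- \frac{1089399}{3498487} \approx -0.31139$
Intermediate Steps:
$c = \frac{6996974}{3}$ ($c = 5 - - \frac{6996959}{3} = 5 + \frac{6996959}{3} = \frac{6996974}{3} \approx 2.3323 \cdot 10^{6}$)
$\frac{\left(-3582\right) \left(-112\right) - 1127450}{c} = \frac{\left(-3582\right) \left(-112\right) - 1127450}{\frac{6996974}{3}} = \left(401184 - 1127450\right) \frac{3}{6996974} = \left(-726266\right) \frac{3}{6996974} = - \frac{1089399}{3498487}$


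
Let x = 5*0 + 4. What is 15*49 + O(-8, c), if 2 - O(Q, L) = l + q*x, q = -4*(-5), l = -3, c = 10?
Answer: 660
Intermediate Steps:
x = 4 (x = 0 + 4 = 4)
q = 20
O(Q, L) = -75 (O(Q, L) = 2 - (-3 + 20*4) = 2 - (-3 + 80) = 2 - 1*77 = 2 - 77 = -75)
15*49 + O(-8, c) = 15*49 - 75 = 735 - 75 = 660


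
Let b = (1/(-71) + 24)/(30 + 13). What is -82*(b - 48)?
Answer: 11876962/3053 ≈ 3890.3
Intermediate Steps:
b = 1703/3053 (b = (-1/71 + 24)/43 = (1703/71)*(1/43) = 1703/3053 ≈ 0.55781)
-82*(b - 48) = -82*(1703/3053 - 48) = -82*(-144841/3053) = 11876962/3053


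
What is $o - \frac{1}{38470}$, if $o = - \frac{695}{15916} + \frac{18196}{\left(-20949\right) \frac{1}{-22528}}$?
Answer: $\frac{125494218093586313}{6413416102740} \approx 19567.0$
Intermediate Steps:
$o = \frac{6524264011453}{333424284}$ ($o = \left(-695\right) \frac{1}{15916} + \frac{18196}{\left(-20949\right) \left(- \frac{1}{22528}\right)} = - \frac{695}{15916} + \frac{18196}{\frac{20949}{22528}} = - \frac{695}{15916} + 18196 \cdot \frac{22528}{20949} = - \frac{695}{15916} + \frac{409919488}{20949} = \frac{6524264011453}{333424284} \approx 19567.0$)
$o - \frac{1}{38470} = \frac{6524264011453}{333424284} - \frac{1}{38470} = \frac{125494218093586313}{6413416102740}$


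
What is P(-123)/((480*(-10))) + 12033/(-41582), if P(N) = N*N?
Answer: -114475413/33265600 ≈ -3.4413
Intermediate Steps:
P(N) = N²
P(-123)/((480*(-10))) + 12033/(-41582) = (-123)²/((480*(-10))) + 12033/(-41582) = 15129/(-4800) + 12033*(-1/41582) = 15129*(-1/4800) - 12033/41582 = -5043/1600 - 12033/41582 = -114475413/33265600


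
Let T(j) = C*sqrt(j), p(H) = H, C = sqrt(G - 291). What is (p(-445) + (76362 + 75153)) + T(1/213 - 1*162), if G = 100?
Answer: 151070 - sqrt(1403766915)/213 ≈ 1.5089e+5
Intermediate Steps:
C = I*sqrt(191) (C = sqrt(100 - 291) = sqrt(-191) = I*sqrt(191) ≈ 13.82*I)
T(j) = I*sqrt(191)*sqrt(j) (T(j) = (I*sqrt(191))*sqrt(j) = I*sqrt(191)*sqrt(j))
(p(-445) + (76362 + 75153)) + T(1/213 - 1*162) = (-445 + (76362 + 75153)) + I*sqrt(191)*sqrt(1/213 - 1*162) = (-445 + 151515) + I*sqrt(191)*sqrt(1/213 - 162) = 151070 + I*sqrt(191)*sqrt(-34505/213) = 151070 + I*sqrt(191)*(I*sqrt(7349565)/213) = 151070 - sqrt(1403766915)/213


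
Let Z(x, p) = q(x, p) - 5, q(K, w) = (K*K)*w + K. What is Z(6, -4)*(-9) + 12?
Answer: 1299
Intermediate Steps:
q(K, w) = K + w*K**2 (q(K, w) = K**2*w + K = w*K**2 + K = K + w*K**2)
Z(x, p) = -5 + x*(1 + p*x) (Z(x, p) = x*(1 + x*p) - 5 = x*(1 + p*x) - 5 = -5 + x*(1 + p*x))
Z(6, -4)*(-9) + 12 = (-5 + 6*(1 - 4*6))*(-9) + 12 = (-5 + 6*(1 - 24))*(-9) + 12 = (-5 + 6*(-23))*(-9) + 12 = (-5 - 138)*(-9) + 12 = -143*(-9) + 12 = 1287 + 12 = 1299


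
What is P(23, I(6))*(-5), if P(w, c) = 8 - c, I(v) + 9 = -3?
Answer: -100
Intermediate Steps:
I(v) = -12 (I(v) = -9 - 3 = -12)
P(23, I(6))*(-5) = (8 - 1*(-12))*(-5) = (8 + 12)*(-5) = 20*(-5) = -100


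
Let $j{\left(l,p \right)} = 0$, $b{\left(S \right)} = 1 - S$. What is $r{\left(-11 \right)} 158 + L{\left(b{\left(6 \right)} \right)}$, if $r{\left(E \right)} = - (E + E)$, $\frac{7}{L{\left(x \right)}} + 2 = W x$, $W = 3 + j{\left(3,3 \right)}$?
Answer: $\frac{59085}{17} \approx 3475.6$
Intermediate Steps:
$W = 3$ ($W = 3 + 0 = 3$)
$L{\left(x \right)} = \frac{7}{-2 + 3 x}$
$r{\left(E \right)} = - 2 E$
$r{\left(-11 \right)} 158 + L{\left(b{\left(6 \right)} \right)} = \left(-2\right) \left(-11\right) 158 + \frac{7}{-2 + 3 \left(1 - 6\right)} = 22 \cdot 158 + \frac{7}{-2 + 3 \left(1 - 6\right)} = 3476 + \frac{7}{-2 + 3 \left(-5\right)} = 3476 + \frac{7}{-2 - 15} = 3476 + \frac{7}{-17} = 3476 + 7 \left(- \frac{1}{17}\right) = 3476 - \frac{7}{17} = \frac{59085}{17}$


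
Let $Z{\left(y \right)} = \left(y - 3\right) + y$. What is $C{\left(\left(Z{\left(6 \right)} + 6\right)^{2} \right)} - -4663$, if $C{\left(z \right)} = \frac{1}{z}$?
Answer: $\frac{1049176}{225} \approx 4663.0$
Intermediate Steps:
$Z{\left(y \right)} = -3 + 2 y$ ($Z{\left(y \right)} = \left(-3 + y\right) + y = -3 + 2 y$)
$C{\left(\left(Z{\left(6 \right)} + 6\right)^{2} \right)} - -4663 = \frac{1}{\left(\left(-3 + 2 \cdot 6\right) + 6\right)^{2}} - -4663 = \frac{1}{\left(\left(-3 + 12\right) + 6\right)^{2}} + 4663 = \frac{1}{\left(9 + 6\right)^{2}} + 4663 = \frac{1}{15^{2}} + 4663 = \frac{1}{225} + 4663 = \frac{1049176}{225}$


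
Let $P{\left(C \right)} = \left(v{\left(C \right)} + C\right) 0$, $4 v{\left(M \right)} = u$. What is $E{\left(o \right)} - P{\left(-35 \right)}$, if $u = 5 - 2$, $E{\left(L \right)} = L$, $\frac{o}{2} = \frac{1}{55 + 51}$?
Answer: $\frac{1}{53} \approx 0.018868$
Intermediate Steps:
$o = \frac{1}{53}$ ($o = \frac{2}{55 + 51} = \frac{2}{106} = 2 \cdot \frac{1}{106} = \frac{1}{53} \approx 0.018868$)
$u = 3$ ($u = 5 - 2 = 3$)
$v{\left(M \right)} = \frac{3}{4}$ ($v{\left(M \right)} = \frac{1}{4} \cdot 3 = \frac{3}{4}$)
$P{\left(C \right)} = 0$ ($P{\left(C \right)} = \left(\frac{3}{4} + C\right) 0 = 0$)
$E{\left(o \right)} - P{\left(-35 \right)} = \frac{1}{53} - 0 = \frac{1}{53} + 0 = \frac{1}{53}$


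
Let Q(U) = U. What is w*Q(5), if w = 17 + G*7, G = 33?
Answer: 1240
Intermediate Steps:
w = 248 (w = 17 + 33*7 = 17 + 231 = 248)
w*Q(5) = 248*5 = 1240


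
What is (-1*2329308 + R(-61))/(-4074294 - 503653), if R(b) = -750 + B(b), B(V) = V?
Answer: 211829/416177 ≈ 0.50899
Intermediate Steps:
R(b) = -750 + b
(-1*2329308 + R(-61))/(-4074294 - 503653) = (-1*2329308 + (-750 - 61))/(-4074294 - 503653) = (-2329308 - 811)/(-4577947) = -2330119*(-1/4577947) = 211829/416177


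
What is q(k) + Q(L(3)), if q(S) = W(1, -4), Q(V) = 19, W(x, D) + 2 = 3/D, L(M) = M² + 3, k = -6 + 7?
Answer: 65/4 ≈ 16.250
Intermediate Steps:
k = 1
L(M) = 3 + M²
W(x, D) = -2 + 3/D
q(S) = -11/4 (q(S) = -2 + 3/(-4) = -2 + 3*(-¼) = -2 - ¾ = -11/4)
q(k) + Q(L(3)) = -11/4 + 19 = 65/4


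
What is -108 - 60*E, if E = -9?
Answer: 432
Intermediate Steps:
-108 - 60*E = -108 - 60*(-9) = -108 + 540 = 432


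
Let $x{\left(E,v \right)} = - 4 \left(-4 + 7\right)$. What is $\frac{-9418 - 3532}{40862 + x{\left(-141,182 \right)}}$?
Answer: $- \frac{259}{817} \approx -0.31701$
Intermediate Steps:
$x{\left(E,v \right)} = -12$ ($x{\left(E,v \right)} = \left(-4\right) 3 = -12$)
$\frac{-9418 - 3532}{40862 + x{\left(-141,182 \right)}} = \frac{-9418 - 3532}{40862 - 12} = - \frac{12950}{40850} = \left(-12950\right) \frac{1}{40850} = - \frac{259}{817}$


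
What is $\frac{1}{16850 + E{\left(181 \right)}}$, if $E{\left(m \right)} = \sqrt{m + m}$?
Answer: $\frac{8425}{141961069} - \frac{\sqrt{362}}{283922138} \approx 5.928 \cdot 10^{-5}$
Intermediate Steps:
$E{\left(m \right)} = \sqrt{2} \sqrt{m}$ ($E{\left(m \right)} = \sqrt{2 m} = \sqrt{2} \sqrt{m}$)
$\frac{1}{16850 + E{\left(181 \right)}} = \frac{1}{16850 + \sqrt{2} \sqrt{181}} = \frac{1}{16850 + \sqrt{362}}$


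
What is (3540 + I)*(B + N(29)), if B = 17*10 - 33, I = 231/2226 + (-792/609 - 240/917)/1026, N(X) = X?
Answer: 47210864501449/80337453 ≈ 5.8766e+5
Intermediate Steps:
I = 16429163/160674906 (I = 231*(1/2226) + (-792*1/609 - 240*1/917)*(1/1026) = 11/106 + (-264/203 - 240/917)*(1/1026) = 11/106 - 41544/26593*1/1026 = 11/106 - 2308/1515801 = 16429163/160674906 ≈ 0.10225)
B = 137 (B = 170 - 33 = 137)
(3540 + I)*(B + N(29)) = (3540 + 16429163/160674906)*(137 + 29) = (568805596403/160674906)*166 = 47210864501449/80337453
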